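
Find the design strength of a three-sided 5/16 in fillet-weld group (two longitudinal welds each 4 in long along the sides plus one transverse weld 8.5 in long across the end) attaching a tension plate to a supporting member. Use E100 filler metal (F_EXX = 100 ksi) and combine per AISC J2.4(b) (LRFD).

t_e = 0.707 × 0.3125 = 0.2209 in.
R_nwl = 0.6 × 100 × 0.2209 × 8 = 106 kips (longitudinal, 2 welds).
R_nwt = 0.6 × 100 × 0.2209 × 8.5 = 112.7 kips (transverse, base value).
(i) R_nwl + R_nwt = 218.7 kips; (ii) 0.85 R_nwl + 1.5 R_nwt = 259.2 kips.
R_n = max = 259.2 kips [governs: (ii)]; φR_n = 194.4 kips.

φR_n ≈ 194 kips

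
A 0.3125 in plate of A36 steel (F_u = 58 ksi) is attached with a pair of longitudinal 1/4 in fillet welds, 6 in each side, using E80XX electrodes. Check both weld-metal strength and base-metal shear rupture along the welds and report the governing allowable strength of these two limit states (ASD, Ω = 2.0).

R_n/Ω ≈ 50.9 kips (weld metal governs)

E80XX → F_EXX = 80 ksi.
t_e = 0.707 × 0.25 = 0.1767 in; L = 12 in.
Weld metal: R_n/Ω = (1/2.0) × 0.6 × 80 × 0.1767 × 12 = 50.9 kips.
Base metal (shear rupture): R_n/Ω = (1/2.0) × 0.6 × 58 × 0.3125 × 12 = 65.25 kips.
Governing: weld metal.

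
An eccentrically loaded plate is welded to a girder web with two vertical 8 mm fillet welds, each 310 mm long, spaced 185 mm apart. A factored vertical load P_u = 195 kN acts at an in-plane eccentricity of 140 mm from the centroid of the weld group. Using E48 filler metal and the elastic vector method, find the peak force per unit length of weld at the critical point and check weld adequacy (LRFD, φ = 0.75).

f_max ≈ 696 N/mm; adequate

E48XX → F_EXX = 480 MPa.
Total weld length L_w = 620 mm. Treat welds as unit-width lines.
Polar moment about centroid: J = 2[d³/12 + d(b/2)²] = 2[310³/12 + 310×92.5²] = 10270000 mm³.
Direct shear f_v = P/L_w = 195×10³ / 620 = 314.5 N/mm (vertical).
Torsion M = P·e = 195×10³ × 140 = 27300000 N·mm.
Critical point at (x, y) = (92.5, 155) from centroid. f_tx = M·y/J = 412 N/mm; f_ty = M·x/J = 245.9 N/mm.
Resultant f_max = √[f_tx² + (f_v + f_ty)²] = √[412² + (314.5 + 245.9)²] = 695.6 N/mm.
Capacity per unit length: φr_n = 0.75 × 0.6 × 480 × (0.707 × 8) = 1222 N/mm.
695.6 ≤ 1222 → adequate.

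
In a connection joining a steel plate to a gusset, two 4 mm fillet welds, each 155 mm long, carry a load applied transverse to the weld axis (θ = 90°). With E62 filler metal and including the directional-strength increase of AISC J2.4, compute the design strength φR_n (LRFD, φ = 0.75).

φR_n ≈ 367 kN

E62XX → F_EXX = 620 MPa.
t_e = 0.707 × 4 = 2.828 mm; A_we = 2.828 × 310 = 876.7 mm².
Directional factor: 1.0 + 0.5 sin^1.5(90°) = 1.5.
F_nw = 0.6 × 620 × 1.5 = 558 MPa.
φR_n = 0.75 × 558 × 876.7 × 10⁻³ = 366.9 kN.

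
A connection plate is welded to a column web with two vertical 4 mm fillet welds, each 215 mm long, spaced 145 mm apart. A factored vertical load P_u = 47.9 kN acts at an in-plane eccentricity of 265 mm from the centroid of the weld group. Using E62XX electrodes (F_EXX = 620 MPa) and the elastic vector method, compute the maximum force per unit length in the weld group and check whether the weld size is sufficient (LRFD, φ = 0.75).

f_max ≈ 491 N/mm; adequate

Total weld length L_w = 430 mm. Treat welds as unit-width lines.
Polar moment about centroid: J = 2[d³/12 + d(b/2)²] = 2[215³/12 + 215×72.5²] = 3917000 mm³.
Direct shear f_v = P/L_w = 47.9×10³ / 430 = 111.4 N/mm (vertical).
Torsion M = P·e = 47.9×10³ × 265 = 12694000 N·mm.
Critical point at (x, y) = (72.5, 107.5) from centroid. f_tx = M·y/J = 348.4 N/mm; f_ty = M·x/J = 235 N/mm.
Resultant f_max = √[f_tx² + (f_v + f_ty)²] = √[348.4² + (111.4 + 235)²] = 491.3 N/mm.
Capacity per unit length: φr_n = 0.75 × 0.6 × 620 × (0.707 × 4) = 789 N/mm.
491.3 ≤ 789 → adequate.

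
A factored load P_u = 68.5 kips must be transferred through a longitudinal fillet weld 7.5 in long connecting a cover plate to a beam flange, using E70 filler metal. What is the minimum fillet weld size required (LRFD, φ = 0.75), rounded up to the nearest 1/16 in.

w = 7/16 in

E70XX → F_EXX = 70 ksi.
Total weld length L = 7.5 in.
Required throat t_e = P_u / (φ × 0.6 F_EXX × L) = 68.5 / (0.75 × 0.6 × 70 × 7.5) = 0.2899 in.
Required leg w = t_e / 0.707 = 0.4101 in → use 7/16 in.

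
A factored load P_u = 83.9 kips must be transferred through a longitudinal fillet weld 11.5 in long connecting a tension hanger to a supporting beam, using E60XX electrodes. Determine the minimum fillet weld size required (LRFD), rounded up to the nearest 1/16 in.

w = 7/16 in

E60XX → F_EXX = 60 ksi.
Total weld length L = 11.5 in.
Required throat t_e = P_u / (φ × 0.6 F_EXX × L) = 83.9 / (0.75 × 0.6 × 60 × 11.5) = 0.2702 in.
Required leg w = t_e / 0.707 = 0.3822 in → use 7/16 in.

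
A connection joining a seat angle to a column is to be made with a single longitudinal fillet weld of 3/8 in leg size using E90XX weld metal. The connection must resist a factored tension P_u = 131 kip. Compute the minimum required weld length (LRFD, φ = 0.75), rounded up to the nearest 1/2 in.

E90XX → F_EXX = 90 ksi.
Throat t_e = 0.707 × 0.375 = 0.2651 in.
φr_n = 0.75 × 0.6 × 90 × 0.2651 = 10.74 kip/in.
L_req = P_u / φr_n = 131 / 10.74 = 12.2 in total.
Round up → use L = 12.5 in.

L = 12.5 in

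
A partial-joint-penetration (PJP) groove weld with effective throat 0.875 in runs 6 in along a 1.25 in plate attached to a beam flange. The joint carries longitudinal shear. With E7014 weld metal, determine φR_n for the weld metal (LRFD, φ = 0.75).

E70XX → F_EXX = 70 ksi.
Effective throat (given) t_e = 0.875 in.
A_we = 0.875 × 6 = 5.25 in².
F_nw = 0.6 F_EXX = 42 ksi.
φR_n = 0.75 × 42 × 5.25 = 165.4 kips.

φR_n ≈ 165 kips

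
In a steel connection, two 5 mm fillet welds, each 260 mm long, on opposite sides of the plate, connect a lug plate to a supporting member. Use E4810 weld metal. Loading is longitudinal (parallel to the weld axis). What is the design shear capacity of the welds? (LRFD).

E48XX → F_EXX = 480 MPa.
Effective throat t_e = 0.707 × 5 = 3.535 mm.
Total length L = 520 mm; A_we = 3.535 × 520 = 1838 mm².
F_nw = 0.6 F_EXX = 0.6 × 480 = 288 MPa.
φR_n = 0.75 × 288 × 1838 × 10⁻³ = 397.1 kN.

φR_n ≈ 397 kN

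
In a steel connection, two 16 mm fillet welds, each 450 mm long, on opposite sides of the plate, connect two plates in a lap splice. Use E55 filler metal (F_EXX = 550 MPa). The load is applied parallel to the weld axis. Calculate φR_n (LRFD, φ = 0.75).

φR_n ≈ 2520 kN

Effective throat t_e = 0.707 × 16 = 11.31 mm.
Total length L = 900 mm; A_we = 11.31 × 900 = 10180 mm².
F_nw = 0.6 F_EXX = 0.6 × 550 = 330 MPa.
φR_n = 0.75 × 330 × 10180 × 10⁻³ = 2520 kN.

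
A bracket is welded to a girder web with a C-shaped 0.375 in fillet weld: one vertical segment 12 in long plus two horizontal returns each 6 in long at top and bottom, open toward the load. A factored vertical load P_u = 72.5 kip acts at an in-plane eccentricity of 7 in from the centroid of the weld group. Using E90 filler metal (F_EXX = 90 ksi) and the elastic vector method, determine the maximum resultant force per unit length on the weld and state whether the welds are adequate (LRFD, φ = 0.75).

Total weld length L_w = 24 in. Treat welds as unit-width lines.
Centroid: x̄ = 2×6×3 / 24 = 1.5 in from the vertical weld.
Polar moment about centroid: J = I_x + I_y = [12³/12 + 2×6×6²] + [12×1.5² + 2(6³/12 + 6×1.5²)] = 666 in³.
Direct shear f_v = P/L_w = 72.5 / 24 = 3.021 kip/in (vertical).
Torsion M = P·e = 72.5 × 7 = 507.5 kip·in.
Critical point at (x, y) = (4.5, 6) from centroid. f_tx = M·y/J = 4.572 kip/in; f_ty = M·x/J = 3.429 kip/in.
Resultant f_max = √[f_tx² + (f_v + f_ty)²] = √[4.572² + (3.021 + 3.429)²] = 7.906 kip/in.
Capacity per unit length: φr_n = 0.75 × 0.6 × 90 × (0.707 × 0.375) = 10.74 kip/in.
7.906 ≤ 10.74 → adequate.

f_max ≈ 7.91 kip/in; adequate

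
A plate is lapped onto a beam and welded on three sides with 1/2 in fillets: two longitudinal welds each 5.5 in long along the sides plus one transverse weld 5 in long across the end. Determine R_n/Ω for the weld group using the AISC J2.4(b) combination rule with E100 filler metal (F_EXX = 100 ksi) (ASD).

R_n/Ω ≈ 179 kips

t_e = 0.707 × 0.5 = 0.3535 in.
R_nwl = 0.6 × 100 × 0.3535 × 11 = 233.3 kips (longitudinal, 2 welds).
R_nwt = 0.6 × 100 × 0.3535 × 5 = 106 kips (transverse, base value).
(i) R_nwl + R_nwt = 339.4 kips; (ii) 0.85 R_nwl + 1.5 R_nwt = 357.4 kips.
R_n = max = 357.4 kips [governs: (ii)]; R_n/Ω = 178.7 kips.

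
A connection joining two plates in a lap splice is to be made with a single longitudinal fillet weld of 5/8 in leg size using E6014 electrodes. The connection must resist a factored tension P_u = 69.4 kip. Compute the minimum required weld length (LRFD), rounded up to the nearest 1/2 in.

E60XX → F_EXX = 60 ksi.
Throat t_e = 0.707 × 0.625 = 0.4419 in.
φr_n = 0.75 × 0.6 × 60 × 0.4419 = 11.93 kip/in.
L_req = P_u / φr_n = 69.4 / 11.93 = 5.817 in total.
Round up → use L = 6 in.

L = 6 in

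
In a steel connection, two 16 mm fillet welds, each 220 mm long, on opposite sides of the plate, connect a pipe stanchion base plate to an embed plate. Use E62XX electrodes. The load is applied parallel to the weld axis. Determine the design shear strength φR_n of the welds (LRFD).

φR_n ≈ 1390 kN

E62XX → F_EXX = 620 MPa.
Effective throat t_e = 0.707 × 16 = 11.31 mm.
Total length L = 440 mm; A_we = 11.31 × 440 = 4977 mm².
F_nw = 0.6 F_EXX = 0.6 × 620 = 372 MPa.
φR_n = 0.75 × 372 × 4977 × 10⁻³ = 1389 kN.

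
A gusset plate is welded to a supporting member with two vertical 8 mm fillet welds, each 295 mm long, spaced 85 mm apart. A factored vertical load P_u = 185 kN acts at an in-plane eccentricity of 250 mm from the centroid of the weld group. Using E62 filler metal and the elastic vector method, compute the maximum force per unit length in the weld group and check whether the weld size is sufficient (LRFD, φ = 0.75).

f_max ≈ 1450 N/mm; adequate

E62XX → F_EXX = 620 MPa.
Total weld length L_w = 590 mm. Treat welds as unit-width lines.
Polar moment about centroid: J = 2[d³/12 + d(b/2)²] = 2[295³/12 + 295×42.5²] = 5344000 mm³.
Direct shear f_v = P/L_w = 185×10³ / 590 = 313.6 N/mm (vertical).
Torsion M = P·e = 185×10³ × 250 = 46250000 N·mm.
Critical point at (x, y) = (42.5, 147.5) from centroid. f_tx = M·y/J = 1276 N/mm; f_ty = M·x/J = 367.8 N/mm.
Resultant f_max = √[f_tx² + (f_v + f_ty)²] = √[1276² + (313.6 + 367.8)²] = 1447 N/mm.
Capacity per unit length: φr_n = 0.75 × 0.6 × 620 × (0.707 × 8) = 1578 N/mm.
1447 ≤ 1578 → adequate.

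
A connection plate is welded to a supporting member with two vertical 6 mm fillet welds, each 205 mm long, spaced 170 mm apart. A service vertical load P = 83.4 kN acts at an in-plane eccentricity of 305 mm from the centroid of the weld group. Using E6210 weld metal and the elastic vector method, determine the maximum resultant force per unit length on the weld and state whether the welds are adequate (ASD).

f_max ≈ 914 N/mm; NOT adequate

E62XX → F_EXX = 620 MPa.
Total weld length L_w = 410 mm. Treat welds as unit-width lines.
Polar moment about centroid: J = 2[d³/12 + d(b/2)²] = 2[205³/12 + 205×85²] = 4398000 mm³.
Direct shear f_v = P/L_w = 83.4×10³ / 410 = 203.4 N/mm (vertical).
Torsion M = P·e = 83.4×10³ × 305 = 25437000 N·mm.
Critical point at (x, y) = (85, 102.5) from centroid. f_tx = M·y/J = 592.8 N/mm; f_ty = M·x/J = 491.6 N/mm.
Resultant f_max = √[f_tx² + (f_v + f_ty)²] = √[592.8² + (203.4 + 491.6)²] = 913.5 N/mm.
Capacity per unit length: r_n/Ω = (1/2.0) × 0.6 × 620 × (0.707 × 6) = 789 N/mm.
913.5 > 789 → NOT adequate.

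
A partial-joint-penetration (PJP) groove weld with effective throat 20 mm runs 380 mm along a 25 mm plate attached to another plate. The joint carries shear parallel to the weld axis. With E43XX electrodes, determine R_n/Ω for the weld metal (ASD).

R_n/Ω ≈ 980 kN

E43XX → F_EXX = 430 MPa.
Effective throat (given) t_e = 20 mm.
A_we = 20 × 380 = 7600 mm².
F_nw = 0.6 F_EXX = 258 MPa.
R_n/Ω = (258 × 7600) / 2.0 × 10⁻³ = 980.4 kN.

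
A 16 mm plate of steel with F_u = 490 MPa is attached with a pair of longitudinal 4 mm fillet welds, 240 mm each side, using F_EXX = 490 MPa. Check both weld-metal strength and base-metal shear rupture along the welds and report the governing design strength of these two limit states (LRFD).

t_e = 0.707 × 4 = 2.828 mm; L = 480 mm.
Weld metal: φR_n = 0.75 × 0.6 × 490 × 2.828 × 480 × 10⁻³ = 299.3 kN.
Base metal (shear rupture): φR_n = 0.75 × 0.6 × 490 × 16 × 480 × 10⁻³ = 1693 kN.
Governing: weld metal.

φR_n ≈ 299 kN (weld metal governs)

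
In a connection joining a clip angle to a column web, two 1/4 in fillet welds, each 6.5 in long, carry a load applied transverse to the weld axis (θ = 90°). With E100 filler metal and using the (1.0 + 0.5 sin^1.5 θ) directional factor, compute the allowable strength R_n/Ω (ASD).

E100XX → F_EXX = 100 ksi.
t_e = 0.707 × 0.25 = 0.1767 in; A_we = 0.1767 × 13 = 2.298 in².
Directional factor: 1.0 + 0.5 sin^1.5(90°) = 1.5.
F_nw = 0.6 × 100 × 1.5 = 90 ksi.
R_n/Ω = (90 × 2.298) / 2.0 = 103.4 kips.

R_n/Ω ≈ 103 kips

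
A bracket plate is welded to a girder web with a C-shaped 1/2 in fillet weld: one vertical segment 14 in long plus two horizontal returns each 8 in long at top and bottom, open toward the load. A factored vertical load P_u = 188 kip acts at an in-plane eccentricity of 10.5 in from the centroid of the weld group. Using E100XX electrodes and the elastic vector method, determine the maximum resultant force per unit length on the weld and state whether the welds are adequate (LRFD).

E100XX → F_EXX = 100 ksi.
Total weld length L_w = 30 in. Treat welds as unit-width lines.
Centroid: x̄ = 2×8×4 / 30 = 2.133 in from the vertical weld.
Polar moment about centroid: J = I_x + I_y = [14³/12 + 2×8×7²] + [14×2.133² + 2(8³/12 + 8×1.867²)] = 1217 in³.
Direct shear f_v = P/L_w = 188 / 30 = 6.267 kip/in (vertical).
Torsion M = P·e = 188 × 10.5 = 1974 kip·in.
Critical point at (x, y) = (5.867, 7) from centroid. f_tx = M·y/J = 11.35 kip/in; f_ty = M·x/J = 9.512 kip/in.
Resultant f_max = √[f_tx² + (f_v + f_ty)²] = √[11.35² + (6.267 + 9.512)²] = 19.44 kip/in.
Capacity per unit length: φr_n = 0.75 × 0.6 × 100 × (0.707 × 0.5) = 15.91 kip/in.
19.44 > 15.91 → NOT adequate.

f_max ≈ 19.4 kip/in; NOT adequate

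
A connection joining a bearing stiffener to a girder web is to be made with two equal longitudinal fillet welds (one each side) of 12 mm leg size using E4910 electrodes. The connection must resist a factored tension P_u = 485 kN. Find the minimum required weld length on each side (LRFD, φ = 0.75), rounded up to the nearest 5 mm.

E49XX → F_EXX = 490 MPa.
Throat t_e = 0.707 × 12 = 8.484 mm.
φr_n = 0.75 × 0.6 × 490 × 8.484 × 10⁻³ = 1.871 kN/mm.
L_req = P_u / φr_n = 485 / 1.871 = 259.3 mm total.
Per side: 259.3 / 2 = 129.6 mm.
Round up → use L = 130 mm on each side.

L = 130 mm on each side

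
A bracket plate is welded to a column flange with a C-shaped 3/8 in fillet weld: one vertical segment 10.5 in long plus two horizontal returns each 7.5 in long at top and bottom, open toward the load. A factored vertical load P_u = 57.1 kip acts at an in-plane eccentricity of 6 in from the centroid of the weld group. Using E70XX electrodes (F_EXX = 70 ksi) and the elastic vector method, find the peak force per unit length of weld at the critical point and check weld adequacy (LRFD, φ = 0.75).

Total weld length L_w = 25.5 in. Treat welds as unit-width lines.
Centroid: x̄ = 2×7.5×3.75 / 25.5 = 2.206 in from the vertical weld.
Polar moment about centroid: J = I_x + I_y = [10.5³/12 + 2×7.5×5.25²] + [10.5×2.206² + 2(7.5³/12 + 7.5×1.544²)] = 667.1 in³.
Direct shear f_v = P/L_w = 57.1 / 25.5 = 2.239 kip/in (vertical).
Torsion M = P·e = 57.1 × 6 = 342.6 kip·in.
Critical point at (x, y) = (5.294, 5.25) from centroid. f_tx = M·y/J = 2.696 kip/in; f_ty = M·x/J = 2.719 kip/in.
Resultant f_max = √[f_tx² + (f_v + f_ty)²] = √[2.696² + (2.239 + 2.719)²] = 5.644 kip/in.
Capacity per unit length: φr_n = 0.75 × 0.6 × 70 × (0.707 × 0.375) = 8.351 kip/in.
5.644 ≤ 8.351 → adequate.

f_max ≈ 5.64 kip/in; adequate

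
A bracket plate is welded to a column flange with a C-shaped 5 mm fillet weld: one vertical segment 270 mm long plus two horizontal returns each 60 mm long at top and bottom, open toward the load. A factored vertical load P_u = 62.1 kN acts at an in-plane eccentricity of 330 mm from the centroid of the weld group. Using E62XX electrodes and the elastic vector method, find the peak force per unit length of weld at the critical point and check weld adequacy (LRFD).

f_max ≈ 820 N/mm; adequate

E62XX → F_EXX = 620 MPa.
Total weld length L_w = 390 mm. Treat welds as unit-width lines.
Centroid: x̄ = 2×60×30 / 390 = 9.231 mm from the vertical weld.
Polar moment about centroid: J = I_x + I_y = [270³/12 + 2×60×135²] + [270×9.231² + 2(60³/12 + 60×20.77²)] = 3938000 mm³.
Direct shear f_v = P/L_w = 62.1×10³ / 390 = 159.2 N/mm (vertical).
Torsion M = P·e = 62.1×10³ × 330 = 20493000 N·mm.
Critical point at (x, y) = (50.77, 135) from centroid. f_tx = M·y/J = 702.5 N/mm; f_ty = M·x/J = 264.2 N/mm.
Resultant f_max = √[f_tx² + (f_v + f_ty)²] = √[702.5² + (159.2 + 264.2)²] = 820.3 N/mm.
Capacity per unit length: φr_n = 0.75 × 0.6 × 620 × (0.707 × 5) = 986.3 N/mm.
820.3 ≤ 986.3 → adequate.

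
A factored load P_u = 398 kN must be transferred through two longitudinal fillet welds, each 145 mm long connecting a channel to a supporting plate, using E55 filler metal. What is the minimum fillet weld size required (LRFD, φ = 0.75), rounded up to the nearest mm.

w = 8 mm

E55XX → F_EXX = 550 MPa.
Total weld length L = 290 mm.
Required throat t_e = P_u / (φ × 0.6 F_EXX × L) = 398 / (0.75 × 0.6 × 550 × 290 × 10⁻³) = 5.545 mm.
Required leg w = t_e / 0.707 = 7.843 mm → use 8 mm.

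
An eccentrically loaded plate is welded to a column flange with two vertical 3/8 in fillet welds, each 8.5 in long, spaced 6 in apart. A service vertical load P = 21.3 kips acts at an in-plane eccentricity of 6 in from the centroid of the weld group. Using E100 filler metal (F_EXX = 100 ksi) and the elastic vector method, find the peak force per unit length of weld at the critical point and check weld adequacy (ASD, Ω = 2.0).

Total weld length L_w = 17 in. Treat welds as unit-width lines.
Polar moment about centroid: J = 2[d³/12 + d(b/2)²] = 2[8.5³/12 + 8.5×3²] = 255.4 in³.
Direct shear f_v = P/L_w = 21.3 / 17 = 1.253 kip/in (vertical).
Torsion M = P·e = 21.3 × 6 = 127.8 kip·in.
Critical point at (x, y) = (3, 4.25) from centroid. f_tx = M·y/J = 2.127 kip/in; f_ty = M·x/J = 1.501 kip/in.
Resultant f_max = √[f_tx² + (f_v + f_ty)²] = √[2.127² + (1.253 + 1.501)²] = 3.48 kip/in.
Capacity per unit length: r_n/Ω = (1/2.0) × 0.6 × 100 × (0.707 × 0.375) = 7.954 kip/in.
3.48 ≤ 7.954 → adequate.

f_max ≈ 3.48 kip/in; adequate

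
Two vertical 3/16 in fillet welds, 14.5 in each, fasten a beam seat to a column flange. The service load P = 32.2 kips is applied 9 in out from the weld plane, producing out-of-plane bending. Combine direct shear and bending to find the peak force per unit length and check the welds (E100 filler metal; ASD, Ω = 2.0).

E100XX → F_EXX = 100 ksi.
L_w = 2 × 14.5 = 29 in; section modulus (unit throat) S = 2 × L²/6 = 70.08 in².
Direct shear f_v = P/L_w = 32.2/29 = 1.11 kip/in.
Moment M = P × e = 32.2 × 9 = 289.8 kip·in; bending f_b = M/S = 4.135 kip/in.
f_max = √(f_v² + f_b²) = √(1.11² + 4.135²) = 4.282 kip/in.
r_n/Ω = (1/2.0) × 0.6 × 100 × (0.707 × 0.1875) = 3.977 kip/in → NOT adequate.

f_max ≈ 4.28 kip/in; NOT adequate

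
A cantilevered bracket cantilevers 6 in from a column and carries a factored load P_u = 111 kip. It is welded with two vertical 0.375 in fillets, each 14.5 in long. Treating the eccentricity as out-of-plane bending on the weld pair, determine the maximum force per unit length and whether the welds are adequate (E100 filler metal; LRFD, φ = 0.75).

E100XX → F_EXX = 100 ksi.
L_w = 2 × 14.5 = 29 in; section modulus (unit throat) S = 2 × L²/6 = 70.08 in².
Direct shear f_v = P/L_w = 111/29 = 3.828 kip/in.
Moment M = P × e = 111 × 6 = 666 kip·in; bending f_b = M/S = 9.503 kip/in.
f_max = √(f_v² + f_b²) = √(3.828² + 9.503²) = 10.24 kip/in.
φr_n = 0.75 × 0.6 × 100 × (0.707 × 0.375) = 11.93 kip/in → adequate.

f_max ≈ 10.2 kip/in; adequate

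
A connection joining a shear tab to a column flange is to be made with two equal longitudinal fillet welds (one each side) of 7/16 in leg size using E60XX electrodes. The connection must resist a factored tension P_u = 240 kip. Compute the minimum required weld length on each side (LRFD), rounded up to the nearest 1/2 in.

E60XX → F_EXX = 60 ksi.
Throat t_e = 0.707 × 0.4375 = 0.3093 in.
φr_n = 0.75 × 0.6 × 60 × 0.3093 = 8.351 kip/in.
L_req = P_u / φr_n = 240 / 8.351 = 28.74 in total.
Per side: 28.74 / 2 = 14.37 in.
Round up → use L = 14.5 in on each side.

L = 14.5 in on each side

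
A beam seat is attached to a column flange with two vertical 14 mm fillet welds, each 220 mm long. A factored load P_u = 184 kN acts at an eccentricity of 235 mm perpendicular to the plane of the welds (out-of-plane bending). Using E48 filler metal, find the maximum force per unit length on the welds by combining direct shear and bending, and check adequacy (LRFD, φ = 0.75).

E48XX → F_EXX = 480 MPa.
L_w = 2 × 220 = 440 mm; section modulus (unit throat) S = 2 × L²/6 = 16130 mm².
Direct shear f_v = P/L_w = 184×10³/440 = 418.2 N/mm.
Moment M = P × e = 184×10³ × 235 = 43240000 N·mm; bending f_b = M/S = 2680 N/mm.
f_max = √(f_v² + f_b²) = √(418.2² + 2680²) = 2713 N/mm.
φr_n = 0.75 × 0.6 × 480 × (0.707 × 14) = 2138 N/mm → NOT adequate.

f_max ≈ 2710 N/mm; NOT adequate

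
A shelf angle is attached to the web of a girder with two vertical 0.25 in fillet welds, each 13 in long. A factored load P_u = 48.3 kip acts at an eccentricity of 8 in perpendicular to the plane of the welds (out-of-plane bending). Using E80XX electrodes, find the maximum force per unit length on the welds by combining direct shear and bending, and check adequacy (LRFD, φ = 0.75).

f_max ≈ 7.11 kip/in; NOT adequate

E80XX → F_EXX = 80 ksi.
L_w = 2 × 13 = 26 in; section modulus (unit throat) S = 2 × L²/6 = 56.33 in².
Direct shear f_v = P/L_w = 48.3/26 = 1.858 kip/in.
Moment M = P × e = 48.3 × 8 = 386.4 kip·in; bending f_b = M/S = 6.859 kip/in.
f_max = √(f_v² + f_b²) = √(1.858² + 6.859²) = 7.106 kip/in.
φr_n = 0.75 × 0.6 × 80 × (0.707 × 0.25) = 6.363 kip/in → NOT adequate.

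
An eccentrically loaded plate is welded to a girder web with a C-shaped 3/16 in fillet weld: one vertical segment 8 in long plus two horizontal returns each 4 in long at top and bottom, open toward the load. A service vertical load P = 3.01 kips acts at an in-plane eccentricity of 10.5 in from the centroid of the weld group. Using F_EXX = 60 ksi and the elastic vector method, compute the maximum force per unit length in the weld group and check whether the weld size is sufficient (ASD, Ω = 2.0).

Total weld length L_w = 16 in. Treat welds as unit-width lines.
Centroid: x̄ = 2×4×2 / 16 = 1 in from the vertical weld.
Polar moment about centroid: J = I_x + I_y = [8³/12 + 2×4×4²] + [8×1² + 2(4³/12 + 4×1²)] = 197.3 in³.
Direct shear f_v = P/L_w = 3.01 / 16 = 0.1881 kip/in (vertical).
Torsion M = P·e = 3.01 × 10.5 = 31.605 kip·in.
Critical point at (x, y) = (3, 4) from centroid. f_tx = M·y/J = 0.6406 kip/in; f_ty = M·x/J = 0.4805 kip/in.
Resultant f_max = √[f_tx² + (f_v + f_ty)²] = √[0.6406² + (0.1881 + 0.4805)²] = 0.926 kip/in.
Capacity per unit length: r_n/Ω = (1/2.0) × 0.6 × 60 × (0.707 × 0.1875) = 2.386 kip/in.
0.926 ≤ 2.386 → adequate.

f_max ≈ 0.926 kip/in; adequate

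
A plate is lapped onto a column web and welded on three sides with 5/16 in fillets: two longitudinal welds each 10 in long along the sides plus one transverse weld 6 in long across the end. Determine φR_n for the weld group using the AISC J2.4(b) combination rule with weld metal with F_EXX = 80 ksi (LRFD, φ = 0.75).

φR_n ≈ 207 kip

t_e = 0.707 × 0.3125 = 0.2209 in.
R_nwl = 0.6 × 80 × 0.2209 × 20 = 212.1 kip (longitudinal, 2 welds).
R_nwt = 0.6 × 80 × 0.2209 × 6 = 63.63 kip (transverse, base value).
(i) R_nwl + R_nwt = 275.7 kip; (ii) 0.85 R_nwl + 1.5 R_nwt = 275.7 kip.
R_n = max = 275.7 kip [governs: (ii)]; φR_n = 206.8 kip.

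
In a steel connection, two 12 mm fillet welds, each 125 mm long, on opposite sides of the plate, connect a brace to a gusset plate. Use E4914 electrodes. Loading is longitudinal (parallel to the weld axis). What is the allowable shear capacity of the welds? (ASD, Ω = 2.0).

E49XX → F_EXX = 490 MPa.
Effective throat t_e = 0.707 × 12 = 8.484 mm.
Total length L = 250 mm; A_we = 8.484 × 250 = 2121 mm².
F_nw = 0.6 F_EXX = 0.6 × 490 = 294 MPa.
R_n = 294 × 2121 × 10⁻³ = 623.6 kN; R_n/Ω = 623.6/2.0 = 311.8 kN.

R_n/Ω ≈ 312 kN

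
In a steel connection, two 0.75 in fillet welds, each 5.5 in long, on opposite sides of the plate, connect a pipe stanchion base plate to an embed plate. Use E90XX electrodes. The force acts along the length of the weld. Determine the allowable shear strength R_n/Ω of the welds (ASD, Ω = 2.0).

R_n/Ω ≈ 157 kips

E90XX → F_EXX = 90 ksi.
Effective throat t_e = 0.707 × 0.75 = 0.5302 in.
Total length L = 11 in; A_we = 0.5302 × 11 = 5.833 in².
F_nw = 0.6 F_EXX = 0.6 × 90 = 54 ksi.
R_n = 54 × 5.833 = 315 kips; R_n/Ω = 315/2.0 = 157.5 kips.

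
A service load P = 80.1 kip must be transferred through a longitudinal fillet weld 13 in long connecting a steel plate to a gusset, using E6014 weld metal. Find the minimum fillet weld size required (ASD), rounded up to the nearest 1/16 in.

w = 1/2 in

E60XX → F_EXX = 60 ksi.
Total weld length L = 13 in.
Required throat t_e = P × Ω / (0.6 F_EXX × L) = 80.1 × 2.0 / (0.6 × 60 × 13) = 0.3423 in.
Required leg w = t_e / 0.707 = 0.4842 in → use 1/2 in.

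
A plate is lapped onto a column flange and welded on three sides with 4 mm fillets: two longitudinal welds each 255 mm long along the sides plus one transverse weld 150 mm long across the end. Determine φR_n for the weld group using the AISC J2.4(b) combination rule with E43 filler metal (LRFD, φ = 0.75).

φR_n ≈ 361 kN

E43XX → F_EXX = 430 MPa.
t_e = 0.707 × 4 = 2.828 mm.
R_nwl = 0.6 × 430 × 2.828 × 510 × 10⁻³ = 372.1 kN (longitudinal, 2 welds).
R_nwt = 0.6 × 430 × 2.828 × 150 × 10⁻³ = 109.4 kN (transverse, base value).
(i) R_nwl + R_nwt = 481.6 kN; (ii) 0.85 R_nwl + 1.5 R_nwt = 480.5 kN.
R_n = max = 481.6 kN [governs: (i)]; φR_n = 361.2 kN.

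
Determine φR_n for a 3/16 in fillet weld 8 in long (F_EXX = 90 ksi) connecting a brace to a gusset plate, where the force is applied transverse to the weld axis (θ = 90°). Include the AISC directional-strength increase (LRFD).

φR_n ≈ 64.4 kips

t_e = 0.707 × 0.1875 = 0.1326 in; A_we = 0.1326 × 8 = 1.06 in².
Directional factor: 1.0 + 0.5 sin^1.5(90°) = 1.5.
F_nw = 0.6 × 90 × 1.5 = 81 ksi.
φR_n = 0.75 × 81 × 1.06 = 64.43 kips.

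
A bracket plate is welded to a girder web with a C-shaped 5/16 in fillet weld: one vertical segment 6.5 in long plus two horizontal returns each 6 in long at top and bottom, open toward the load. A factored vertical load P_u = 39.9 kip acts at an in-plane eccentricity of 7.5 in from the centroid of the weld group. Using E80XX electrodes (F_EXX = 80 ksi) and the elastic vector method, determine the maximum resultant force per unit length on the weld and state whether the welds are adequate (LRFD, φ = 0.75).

f_max ≈ 8.74 kip/in; NOT adequate

Total weld length L_w = 18.5 in. Treat welds as unit-width lines.
Centroid: x̄ = 2×6×3 / 18.5 = 1.946 in from the vertical weld.
Polar moment about centroid: J = I_x + I_y = [6.5³/12 + 2×6×3.25²] + [6.5×1.946² + 2(6³/12 + 6×1.054²)] = 223.6 in³.
Direct shear f_v = P/L_w = 39.9 / 18.5 = 2.157 kip/in (vertical).
Torsion M = P·e = 39.9 × 7.5 = 299.25 kip·in.
Critical point at (x, y) = (4.054, 3.25) from centroid. f_tx = M·y/J = 4.35 kip/in; f_ty = M·x/J = 5.426 kip/in.
Resultant f_max = √[f_tx² + (f_v + f_ty)²] = √[4.35² + (2.157 + 5.426)²] = 8.742 kip/in.
Capacity per unit length: φr_n = 0.75 × 0.6 × 80 × (0.707 × 0.3125) = 7.954 kip/in.
8.742 > 7.954 → NOT adequate.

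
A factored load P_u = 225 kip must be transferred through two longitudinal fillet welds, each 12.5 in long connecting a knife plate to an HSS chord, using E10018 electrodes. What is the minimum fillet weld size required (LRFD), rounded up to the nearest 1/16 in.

E100XX → F_EXX = 100 ksi.
Total weld length L = 25 in.
Required throat t_e = P_u / (φ × 0.6 F_EXX × L) = 225 / (0.75 × 0.6 × 100 × 25) = 0.2 in.
Required leg w = t_e / 0.707 = 0.2829 in → use 5/16 in.

w = 5/16 in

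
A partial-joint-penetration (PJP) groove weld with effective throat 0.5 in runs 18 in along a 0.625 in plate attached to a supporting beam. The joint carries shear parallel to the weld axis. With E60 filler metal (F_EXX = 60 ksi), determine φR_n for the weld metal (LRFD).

Effective throat (given) t_e = 0.5 in.
A_we = 0.5 × 18 = 9 in².
F_nw = 0.6 F_EXX = 36 ksi.
φR_n = 0.75 × 36 × 9 = 243 kips.

φR_n ≈ 243 kips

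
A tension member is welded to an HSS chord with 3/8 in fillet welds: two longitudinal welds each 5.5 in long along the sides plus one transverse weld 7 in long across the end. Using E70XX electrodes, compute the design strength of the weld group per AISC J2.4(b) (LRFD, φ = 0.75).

E70XX → F_EXX = 70 ksi.
t_e = 0.707 × 0.375 = 0.2651 in.
R_nwl = 0.6 × 70 × 0.2651 × 11 = 122.5 kips (longitudinal, 2 welds).
R_nwt = 0.6 × 70 × 0.2651 × 7 = 77.95 kips (transverse, base value).
(i) R_nwl + R_nwt = 200.4 kips; (ii) 0.85 R_nwl + 1.5 R_nwt = 221 kips.
R_n = max = 221 kips [governs: (ii)]; φR_n = 165.8 kips.

φR_n ≈ 166 kips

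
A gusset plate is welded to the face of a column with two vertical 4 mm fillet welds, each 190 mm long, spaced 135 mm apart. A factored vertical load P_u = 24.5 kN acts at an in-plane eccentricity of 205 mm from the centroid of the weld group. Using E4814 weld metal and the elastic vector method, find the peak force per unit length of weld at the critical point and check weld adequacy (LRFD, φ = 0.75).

f_max ≈ 247 N/mm; adequate

E48XX → F_EXX = 480 MPa.
Total weld length L_w = 380 mm. Treat welds as unit-width lines.
Polar moment about centroid: J = 2[d³/12 + d(b/2)²] = 2[190³/12 + 190×67.5²] = 2875000 mm³.
Direct shear f_v = P/L_w = 24.5×10³ / 380 = 64.47 N/mm (vertical).
Torsion M = P·e = 24.5×10³ × 205 = 5022500 N·mm.
Critical point at (x, y) = (67.5, 95) from centroid. f_tx = M·y/J = 166 N/mm; f_ty = M·x/J = 117.9 N/mm.
Resultant f_max = √[f_tx² + (f_v + f_ty)²] = √[166² + (64.47 + 117.9)²] = 246.6 N/mm.
Capacity per unit length: φr_n = 0.75 × 0.6 × 480 × (0.707 × 4) = 610.8 N/mm.
246.6 ≤ 610.8 → adequate.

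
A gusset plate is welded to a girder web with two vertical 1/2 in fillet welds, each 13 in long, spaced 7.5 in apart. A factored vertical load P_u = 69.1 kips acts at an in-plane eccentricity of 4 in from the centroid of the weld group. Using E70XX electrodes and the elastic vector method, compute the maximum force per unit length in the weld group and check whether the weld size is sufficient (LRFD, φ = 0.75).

f_max ≈ 4.76 kip/in; adequate

E70XX → F_EXX = 70 ksi.
Total weld length L_w = 26 in. Treat welds as unit-width lines.
Polar moment about centroid: J = 2[d³/12 + d(b/2)²] = 2[13³/12 + 13×3.75²] = 731.8 in³.
Direct shear f_v = P/L_w = 69.1 / 26 = 2.658 kip/in (vertical).
Torsion M = P·e = 69.1 × 4 = 276.4 kip·in.
Critical point at (x, y) = (3.75, 6.5) from centroid. f_tx = M·y/J = 2.455 kip/in; f_ty = M·x/J = 1.416 kip/in.
Resultant f_max = √[f_tx² + (f_v + f_ty)²] = √[2.455² + (2.658 + 1.416)²] = 4.757 kip/in.
Capacity per unit length: φr_n = 0.75 × 0.6 × 70 × (0.707 × 0.5) = 11.14 kip/in.
4.757 ≤ 11.14 → adequate.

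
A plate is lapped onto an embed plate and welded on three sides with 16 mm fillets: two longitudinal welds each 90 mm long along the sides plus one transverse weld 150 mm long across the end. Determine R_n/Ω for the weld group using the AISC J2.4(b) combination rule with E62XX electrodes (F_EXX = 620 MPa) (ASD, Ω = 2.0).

R_n/Ω ≈ 795 kN

t_e = 0.707 × 16 = 11.31 mm.
R_nwl = 0.6 × 620 × 11.31 × 180 × 10⁻³ = 757.5 kN (longitudinal, 2 welds).
R_nwt = 0.6 × 620 × 11.31 × 150 × 10⁻³ = 631.2 kN (transverse, base value).
(i) R_nwl + R_nwt = 1389 kN; (ii) 0.85 R_nwl + 1.5 R_nwt = 1591 kN.
R_n = max = 1591 kN [governs: (ii)]; R_n/Ω = 795.3 kN.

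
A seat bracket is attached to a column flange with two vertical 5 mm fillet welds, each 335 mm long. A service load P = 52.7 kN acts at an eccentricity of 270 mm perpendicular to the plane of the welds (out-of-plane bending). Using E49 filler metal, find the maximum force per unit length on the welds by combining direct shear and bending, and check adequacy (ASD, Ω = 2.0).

E49XX → F_EXX = 490 MPa.
L_w = 2 × 335 = 670 mm; section modulus (unit throat) S = 2 × L²/6 = 37410 mm².
Direct shear f_v = P/L_w = 52.7×10³/670 = 78.66 N/mm.
Moment M = P × e = 52.7×10³ × 270 = 14229000 N·mm; bending f_b = M/S = 380.4 N/mm.
f_max = √(f_v² + f_b²) = √(78.66² + 380.4²) = 388.4 N/mm.
r_n/Ω = (1/2.0) × 0.6 × 490 × (0.707 × 5) = 519.6 N/mm → adequate.

f_max ≈ 388 N/mm; adequate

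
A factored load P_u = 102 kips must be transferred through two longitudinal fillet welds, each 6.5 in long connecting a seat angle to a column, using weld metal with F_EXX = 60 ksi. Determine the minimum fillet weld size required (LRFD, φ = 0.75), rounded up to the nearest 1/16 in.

Total weld length L = 13 in.
Required throat t_e = P_u / (φ × 0.6 F_EXX × L) = 102 / (0.75 × 0.6 × 60 × 13) = 0.2906 in.
Required leg w = t_e / 0.707 = 0.411 in → use 7/16 in.

w = 7/16 in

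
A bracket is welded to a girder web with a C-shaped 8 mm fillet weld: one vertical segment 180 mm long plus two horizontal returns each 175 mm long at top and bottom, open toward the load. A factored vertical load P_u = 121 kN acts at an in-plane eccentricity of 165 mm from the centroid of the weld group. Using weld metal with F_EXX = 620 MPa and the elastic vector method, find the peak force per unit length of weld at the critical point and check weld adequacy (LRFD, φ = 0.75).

f_max ≈ 770 N/mm; adequate

Total weld length L_w = 530 mm. Treat welds as unit-width lines.
Centroid: x̄ = 2×175×87.5 / 530 = 57.78 mm from the vertical weld.
Polar moment about centroid: J = I_x + I_y = [180³/12 + 2×175×90²] + [180×57.78² + 2(175³/12 + 175×29.72²)] = 5124000 mm³.
Direct shear f_v = P/L_w = 121×10³ / 530 = 228.3 N/mm (vertical).
Torsion M = P·e = 121×10³ × 165 = 19965000 N·mm.
Critical point at (x, y) = (117.2, 90) from centroid. f_tx = M·y/J = 350.7 N/mm; f_ty = M·x/J = 456.7 N/mm.
Resultant f_max = √[f_tx² + (f_v + f_ty)²] = √[350.7² + (228.3 + 456.7)²] = 769.5 N/mm.
Capacity per unit length: φr_n = 0.75 × 0.6 × 620 × (0.707 × 8) = 1578 N/mm.
769.5 ≤ 1578 → adequate.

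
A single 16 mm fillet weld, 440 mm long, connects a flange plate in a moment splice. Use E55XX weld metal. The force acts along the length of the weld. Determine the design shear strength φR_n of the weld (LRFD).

E55XX → F_EXX = 550 MPa.
Effective throat t_e = 0.707 × 16 = 11.31 mm.
Total length L = 440 mm; A_we = 11.31 × 440 = 4977 mm².
F_nw = 0.6 F_EXX = 0.6 × 550 = 330 MPa.
φR_n = 0.75 × 330 × 4977 × 10⁻³ = 1232 kN.

φR_n ≈ 1230 kN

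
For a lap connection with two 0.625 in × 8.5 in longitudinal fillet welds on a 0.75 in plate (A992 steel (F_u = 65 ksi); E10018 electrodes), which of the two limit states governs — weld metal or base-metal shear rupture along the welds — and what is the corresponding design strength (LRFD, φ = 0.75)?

E100XX → F_EXX = 100 ksi.
t_e = 0.707 × 0.625 = 0.4419 in; L = 17 in.
Weld metal: φR_n = 0.75 × 0.6 × 100 × 0.4419 × 17 = 338 kip.
Base metal (shear rupture): φR_n = 0.75 × 0.6 × 65 × 0.75 × 17 = 372.9 kip.
Governing: weld metal.

φR_n ≈ 338 kip (weld metal governs)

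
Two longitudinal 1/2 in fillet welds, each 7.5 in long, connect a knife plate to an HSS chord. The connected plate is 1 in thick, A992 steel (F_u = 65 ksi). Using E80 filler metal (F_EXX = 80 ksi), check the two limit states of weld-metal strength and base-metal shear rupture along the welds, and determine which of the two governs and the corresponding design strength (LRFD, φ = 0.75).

φR_n ≈ 191 kips (weld metal governs)

t_e = 0.707 × 0.5 = 0.3535 in; L = 15 in.
Weld metal: φR_n = 0.75 × 0.6 × 80 × 0.3535 × 15 = 190.9 kips.
Base metal (shear rupture): φR_n = 0.75 × 0.6 × 65 × 1 × 15 = 438.8 kips.
Governing: weld metal.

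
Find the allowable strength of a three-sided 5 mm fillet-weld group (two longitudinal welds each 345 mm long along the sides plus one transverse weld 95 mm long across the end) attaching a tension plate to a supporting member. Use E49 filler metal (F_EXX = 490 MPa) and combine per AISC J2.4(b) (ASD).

R_n/Ω ≈ 408 kN

t_e = 0.707 × 5 = 3.535 mm.
R_nwl = 0.6 × 490 × 3.535 × 690 × 10⁻³ = 717.1 kN (longitudinal, 2 welds).
R_nwt = 0.6 × 490 × 3.535 × 95 × 10⁻³ = 98.73 kN (transverse, base value).
(i) R_nwl + R_nwt = 815.8 kN; (ii) 0.85 R_nwl + 1.5 R_nwt = 757.6 kN.
R_n = max = 815.8 kN [governs: (i)]; R_n/Ω = 407.9 kN.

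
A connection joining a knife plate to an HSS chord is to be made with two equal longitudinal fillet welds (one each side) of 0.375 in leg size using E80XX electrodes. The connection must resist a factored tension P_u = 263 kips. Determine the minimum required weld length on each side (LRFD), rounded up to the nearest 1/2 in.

L = 14 in on each side

E80XX → F_EXX = 80 ksi.
Throat t_e = 0.707 × 0.375 = 0.2651 in.
φr_n = 0.75 × 0.6 × 80 × 0.2651 = 9.544 kips/in.
L_req = P_u / φr_n = 263 / 9.544 = 27.56 in total.
Per side: 27.56 / 2 = 13.78 in.
Round up → use L = 14 in on each side.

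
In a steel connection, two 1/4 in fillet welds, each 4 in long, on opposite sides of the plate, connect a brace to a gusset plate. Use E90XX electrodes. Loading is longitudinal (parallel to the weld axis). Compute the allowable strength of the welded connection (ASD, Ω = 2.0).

E90XX → F_EXX = 90 ksi.
Effective throat t_e = 0.707 × 0.25 = 0.1767 in.
Total length L = 8 in; A_we = 0.1767 × 8 = 1.414 in².
F_nw = 0.6 F_EXX = 0.6 × 90 = 54 ksi.
R_n = 54 × 1.414 = 76.36 kips; R_n/Ω = 76.36/2.0 = 38.18 kips.

R_n/Ω ≈ 38.2 kips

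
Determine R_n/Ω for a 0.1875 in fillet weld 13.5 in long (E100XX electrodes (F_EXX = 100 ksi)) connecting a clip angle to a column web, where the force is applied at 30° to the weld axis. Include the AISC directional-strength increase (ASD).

R_n/Ω ≈ 63.2 kips

t_e = 0.707 × 0.1875 = 0.1326 in; A_we = 0.1326 × 13.5 = 1.79 in².
Directional factor: 1.0 + 0.5 sin^1.5(30°) = 1.177.
F_nw = 0.6 × 100 × 1.177 = 70.61 ksi.
R_n/Ω = (70.61 × 1.79) / 2.0 = 63.18 kips.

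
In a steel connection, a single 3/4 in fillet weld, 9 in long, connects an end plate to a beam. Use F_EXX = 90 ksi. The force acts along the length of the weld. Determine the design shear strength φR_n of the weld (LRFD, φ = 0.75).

φR_n ≈ 193 kips

Effective throat t_e = 0.707 × 0.75 = 0.5302 in.
Total length L = 9 in; A_we = 0.5302 × 9 = 4.772 in².
F_nw = 0.6 F_EXX = 0.6 × 90 = 54 ksi.
φR_n = 0.75 × 54 × 4.772 = 193.3 kips.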